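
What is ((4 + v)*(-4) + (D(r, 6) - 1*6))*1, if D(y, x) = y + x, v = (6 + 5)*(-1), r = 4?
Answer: 32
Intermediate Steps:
v = -11 (v = 11*(-1) = -11)
D(y, x) = x + y
((4 + v)*(-4) + (D(r, 6) - 1*6))*1 = ((4 - 11)*(-4) + ((6 + 4) - 1*6))*1 = (-7*(-4) + (10 - 6))*1 = (28 + 4)*1 = 32*1 = 32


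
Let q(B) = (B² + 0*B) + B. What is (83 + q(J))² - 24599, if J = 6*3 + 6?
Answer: 441890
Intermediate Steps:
J = 24 (J = 18 + 6 = 24)
q(B) = B + B² (q(B) = (B² + 0) + B = B² + B = B + B²)
(83 + q(J))² - 24599 = (83 + 24*(1 + 24))² - 24599 = (83 + 24*25)² - 24599 = (83 + 600)² - 24599 = 683² - 24599 = 466489 - 24599 = 441890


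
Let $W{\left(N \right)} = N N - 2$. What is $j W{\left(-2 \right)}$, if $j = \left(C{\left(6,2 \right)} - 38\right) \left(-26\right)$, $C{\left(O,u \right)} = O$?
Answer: $1664$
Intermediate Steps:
$W{\left(N \right)} = -2 + N^{2}$ ($W{\left(N \right)} = N^{2} - 2 = -2 + N^{2}$)
$j = 832$ ($j = \left(6 - 38\right) \left(-26\right) = \left(-32\right) \left(-26\right) = 832$)
$j W{\left(-2 \right)} = 832 \left(-2 + \left(-2\right)^{2}\right) = 832 \left(-2 + 4\right) = 832 \cdot 2 = 1664$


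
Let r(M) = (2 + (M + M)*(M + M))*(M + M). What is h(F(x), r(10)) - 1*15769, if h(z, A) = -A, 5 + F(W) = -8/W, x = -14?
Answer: -23809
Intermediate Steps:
F(W) = -5 - 8/W
r(M) = 2*M*(2 + 4*M²) (r(M) = (2 + (2*M)*(2*M))*(2*M) = (2 + 4*M²)*(2*M) = 2*M*(2 + 4*M²))
h(F(x), r(10)) - 1*15769 = -(4*10 + 8*10³) - 1*15769 = -(40 + 8*1000) - 15769 = -(40 + 8000) - 15769 = -1*8040 - 15769 = -8040 - 15769 = -23809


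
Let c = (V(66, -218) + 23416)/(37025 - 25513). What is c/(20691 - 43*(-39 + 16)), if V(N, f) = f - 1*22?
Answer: 2897/31197520 ≈ 9.2860e-5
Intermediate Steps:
V(N, f) = -22 + f (V(N, f) = f - 22 = -22 + f)
c = 2897/1439 (c = ((-22 - 218) + 23416)/(37025 - 25513) = (-240 + 23416)/11512 = 23176*(1/11512) = 2897/1439 ≈ 2.0132)
c/(20691 - 43*(-39 + 16)) = 2897/(1439*(20691 - 43*(-39 + 16))) = 2897/(1439*(20691 - 43*(-23))) = 2897/(1439*(20691 + 989)) = (2897/1439)/21680 = (2897/1439)*(1/21680) = 2897/31197520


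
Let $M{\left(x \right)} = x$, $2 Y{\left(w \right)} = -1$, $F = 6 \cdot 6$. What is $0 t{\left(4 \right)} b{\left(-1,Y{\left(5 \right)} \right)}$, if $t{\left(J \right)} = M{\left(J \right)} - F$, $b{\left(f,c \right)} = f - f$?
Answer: $0$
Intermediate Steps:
$F = 36$
$Y{\left(w \right)} = - \frac{1}{2}$ ($Y{\left(w \right)} = \frac{1}{2} \left(-1\right) = - \frac{1}{2}$)
$b{\left(f,c \right)} = 0$
$t{\left(J \right)} = -36 + J$ ($t{\left(J \right)} = J - 36 = -36 + J$)
$0 t{\left(4 \right)} b{\left(-1,Y{\left(5 \right)} \right)} = 0 \left(-36 + 4\right) 0 = 0 \left(-32\right) 0 = 0 \cdot 0 = 0$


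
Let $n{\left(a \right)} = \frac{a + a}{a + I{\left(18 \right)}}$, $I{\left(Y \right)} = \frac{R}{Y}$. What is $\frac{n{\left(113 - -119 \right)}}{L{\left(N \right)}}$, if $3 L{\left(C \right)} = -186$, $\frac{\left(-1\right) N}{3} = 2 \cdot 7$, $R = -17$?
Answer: $- \frac{4176}{128929} \approx -0.03239$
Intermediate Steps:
$N = -42$ ($N = - 3 \cdot 2 \cdot 7 = \left(-3\right) 14 = -42$)
$I{\left(Y \right)} = - \frac{17}{Y}$
$L{\left(C \right)} = -62$ ($L{\left(C \right)} = \frac{1}{3} \left(-186\right) = -62$)
$n{\left(a \right)} = \frac{2 a}{- \frac{17}{18} + a}$ ($n{\left(a \right)} = \frac{a + a}{a - \frac{17}{18}} = \frac{2 a}{a - \frac{17}{18}} = \frac{2 a}{- \frac{17}{18} + a}$)
$\frac{n{\left(113 - -119 \right)}}{L{\left(N \right)}} = \frac{36 \left(113 - -119\right) \frac{1}{-17 + 18 \left(113 - -119\right)}}{-62} = \frac{36 \left(113 + 119\right)}{-17 + 18 \left(113 + 119\right)} \left(- \frac{1}{62}\right) = 36 \cdot 232 \frac{1}{-17 + 18 \cdot 232} \left(- \frac{1}{62}\right) = 36 \cdot 232 \frac{1}{-17 + 4176} \left(- \frac{1}{62}\right) = 36 \cdot 232 \cdot \frac{1}{4159} \left(- \frac{1}{62}\right) = \frac{8352}{4159} \left(- \frac{1}{62}\right) = - \frac{4176}{128929}$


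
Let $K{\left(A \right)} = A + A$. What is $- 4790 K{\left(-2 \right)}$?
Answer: $19160$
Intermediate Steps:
$K{\left(A \right)} = 2 A$
$- 4790 K{\left(-2 \right)} = - 4790 \cdot 2 \left(-2\right) = \left(-4790\right) \left(-4\right) = 19160$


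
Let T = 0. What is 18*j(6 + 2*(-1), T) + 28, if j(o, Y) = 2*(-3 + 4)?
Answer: 64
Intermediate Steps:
j(o, Y) = 2 (j(o, Y) = 2*1 = 2)
18*j(6 + 2*(-1), T) + 28 = 18*2 + 28 = 36 + 28 = 64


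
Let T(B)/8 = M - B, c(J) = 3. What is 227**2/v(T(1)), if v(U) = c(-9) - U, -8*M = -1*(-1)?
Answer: 51529/12 ≈ 4294.1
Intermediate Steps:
M = -1/8 (M = -(-1)*(-1)/8 = -1/8*1 = -1/8 ≈ -0.12500)
T(B) = -1 - 8*B (T(B) = 8*(-1/8 - B) = -1 - 8*B)
v(U) = 3 - U
227**2/v(T(1)) = 227**2/(3 - (-1 - 8*1)) = 51529/(3 - (-1 - 8)) = 51529/(3 - 1*(-9)) = 51529/(3 + 9) = 51529/12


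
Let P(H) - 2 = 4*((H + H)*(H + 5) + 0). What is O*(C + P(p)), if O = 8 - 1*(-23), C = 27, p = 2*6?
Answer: 51491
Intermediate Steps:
p = 12
P(H) = 2 + 8*H*(5 + H) (P(H) = 2 + 4*((H + H)*(H + 5) + 0) = 2 + 4*((2*H)*(5 + H) + 0) = 2 + 4*(2*H*(5 + H) + 0) = 2 + 4*(2*H*(5 + H)) = 2 + 8*H*(5 + H))
O = 31 (O = 8 + 23 = 31)
O*(C + P(p)) = 31*(27 + (2 + 8*12**2 + 40*12)) = 31*(27 + (2 + 8*144 + 480)) = 31*(27 + (2 + 1152 + 480)) = 31*(27 + 1634) = 31*1661 = 51491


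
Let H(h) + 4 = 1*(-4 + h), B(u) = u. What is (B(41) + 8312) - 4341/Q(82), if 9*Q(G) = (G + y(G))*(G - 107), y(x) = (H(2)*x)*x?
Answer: 8407673081/1006550 ≈ 8353.0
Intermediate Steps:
H(h) = -8 + h (H(h) = -4 + 1*(-4 + h) = -4 + (-4 + h) = -8 + h)
y(x) = -6*x² (y(x) = ((-8 + 2)*x)*x = (-6*x)*x = -6*x²)
Q(G) = (-107 + G)*(G - 6*G²)/9 (Q(G) = ((G - 6*G²)*(G - 107))/9 = ((G - 6*G²)*(-107 + G))/9 = ((-107 + G)*(G - 6*G²))/9 = (-107 + G)*(G - 6*G²)/9)
(B(41) + 8312) - 4341/Q(82) = (41 + 8312) - 4341*9/(82*(-107 - 6*82² + 643*82)) = 8353 - 4341*9/(82*(-107 - 6*6724 + 52726)) = 8353 - 4341*9/(82*(-107 - 40344 + 52726)) = 8353 - 4341/((⅑)*82*12275) = 8353 - 4341/1006550/9 = 8353 - 4341*9/1006550 = 8353 - 39069/1006550 = 8407673081/1006550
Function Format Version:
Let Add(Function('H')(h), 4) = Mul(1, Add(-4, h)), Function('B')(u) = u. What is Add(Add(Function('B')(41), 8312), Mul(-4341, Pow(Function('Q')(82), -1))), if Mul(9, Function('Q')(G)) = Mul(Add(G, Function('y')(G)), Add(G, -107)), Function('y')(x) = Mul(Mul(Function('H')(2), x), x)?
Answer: Rational(8407673081, 1006550) ≈ 8353.0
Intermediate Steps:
Function('H')(h) = Add(-8, h) (Function('H')(h) = Add(-4, Mul(1, Add(-4, h))) = Add(-4, Add(-4, h)) = Add(-8, h))
Function('y')(x) = Mul(-6, Pow(x, 2)) (Function('y')(x) = Mul(Mul(Add(-8, 2), x), x) = Mul(Mul(-6, x), x) = Mul(-6, Pow(x, 2)))
Function('Q')(G) = Mul(Rational(1, 9), Add(-107, G), Add(G, Mul(-6, Pow(G, 2)))) (Function('Q')(G) = Mul(Rational(1, 9), Mul(Add(G, Mul(-6, Pow(G, 2))), Add(G, -107))) = Mul(Rational(1, 9), Mul(Add(G, Mul(-6, Pow(G, 2))), Add(-107, G))) = Mul(Rational(1, 9), Mul(Add(-107, G), Add(G, Mul(-6, Pow(G, 2))))) = Mul(Rational(1, 9), Add(-107, G), Add(G, Mul(-6, Pow(G, 2)))))
Add(Add(Function('B')(41), 8312), Mul(-4341, Pow(Function('Q')(82), -1))) = Add(Add(41, 8312), Mul(-4341, Pow(Mul(Rational(1, 9), 82, Add(-107, Mul(-6, Pow(82, 2)), Mul(643, 82))), -1))) = Add(8353, Mul(-4341, Pow(Mul(Rational(1, 9), 82, Add(-107, Mul(-6, 6724), 52726)), -1))) = Add(8353, Mul(-4341, Pow(Mul(Rational(1, 9), 82, Add(-107, -40344, 52726)), -1))) = Add(8353, Mul(-4341, Pow(Mul(Rational(1, 9), 82, 12275), -1))) = Add(8353, Mul(-4341, Pow(Rational(1006550, 9), -1))) = Add(8353, Mul(-4341, Rational(9, 1006550))) = Add(8353, Rational(-39069, 1006550)) = Rational(8407673081, 1006550)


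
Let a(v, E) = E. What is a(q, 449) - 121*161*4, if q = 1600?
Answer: -77475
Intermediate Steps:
a(q, 449) - 121*161*4 = 449 - 121*161*4 = 449 - 19481*4 = 449 - 77924 = -77475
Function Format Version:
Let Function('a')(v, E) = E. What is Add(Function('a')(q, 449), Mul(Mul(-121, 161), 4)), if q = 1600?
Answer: -77475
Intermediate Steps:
Add(Function('a')(q, 449), Mul(Mul(-121, 161), 4)) = Add(449, Mul(Mul(-121, 161), 4)) = Add(449, Mul(-19481, 4)) = Add(449, -77924) = -77475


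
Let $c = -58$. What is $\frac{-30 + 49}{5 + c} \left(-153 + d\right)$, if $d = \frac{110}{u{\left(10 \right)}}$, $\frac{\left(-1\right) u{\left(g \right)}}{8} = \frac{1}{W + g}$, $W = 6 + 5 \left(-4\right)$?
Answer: $\frac{1862}{53} \approx 35.132$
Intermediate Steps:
$W = -14$ ($W = 6 - 20 = -14$)
$u{\left(g \right)} = - \frac{8}{-14 + g}$
$d = 55$ ($d = \frac{110}{\left(-8\right) \frac{1}{-14 + 10}} = \frac{110}{\left(-8\right) \frac{1}{-4}} = \frac{110}{\left(-8\right) \left(- \frac{1}{4}\right)} = \frac{110}{2} = 110 \cdot \frac{1}{2} = 55$)
$\frac{-30 + 49}{5 + c} \left(-153 + d\right) = \frac{-30 + 49}{5 - 58} \left(-153 + 55\right) = \frac{19}{-53} \left(-98\right) = 19 \left(- \frac{1}{53}\right) \left(-98\right) = \left(- \frac{19}{53}\right) \left(-98\right) = \frac{1862}{53}$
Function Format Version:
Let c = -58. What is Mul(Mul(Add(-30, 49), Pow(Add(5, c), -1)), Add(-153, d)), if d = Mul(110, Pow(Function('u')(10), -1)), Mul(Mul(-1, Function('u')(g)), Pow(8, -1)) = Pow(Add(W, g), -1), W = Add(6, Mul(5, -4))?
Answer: Rational(1862, 53) ≈ 35.132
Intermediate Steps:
W = -14 (W = Add(6, -20) = -14)
Function('u')(g) = Mul(-8, Pow(Add(-14, g), -1))
d = 55 (d = Mul(110, Pow(Mul(-8, Pow(Add(-14, 10), -1)), -1)) = Mul(110, Pow(Mul(-8, Pow(-4, -1)), -1)) = Mul(110, Pow(Mul(-8, Rational(-1, 4)), -1)) = Mul(110, Pow(2, -1)) = Mul(110, Rational(1, 2)) = 55)
Mul(Mul(Add(-30, 49), Pow(Add(5, c), -1)), Add(-153, d)) = Mul(Mul(Add(-30, 49), Pow(Add(5, -58), -1)), Add(-153, 55)) = Mul(Mul(19, Pow(-53, -1)), -98) = Mul(Mul(19, Rational(-1, 53)), -98) = Mul(Rational(-19, 53), -98) = Rational(1862, 53)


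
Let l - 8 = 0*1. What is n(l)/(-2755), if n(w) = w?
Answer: -8/2755 ≈ -0.0029038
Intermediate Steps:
l = 8 (l = 8 + 0*1 = 8 + 0 = 8)
n(l)/(-2755) = 8/(-2755) = 8*(-1/2755) = -8/2755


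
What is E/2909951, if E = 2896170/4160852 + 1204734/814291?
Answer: 85709826033/114643418587089062 ≈ 7.4762e-7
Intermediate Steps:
E = 85709826033/39397027162 (E = 2896170*(1/4160852) + 1204734*(1/814291) = 1448085/2080426 + 1204734/814291 = 85709826033/39397027162 ≈ 2.1755)
E/2909951 = (85709826033/39397027162)/2909951 = (85709826033/39397027162)*(1/2909951) = 85709826033/114643418587089062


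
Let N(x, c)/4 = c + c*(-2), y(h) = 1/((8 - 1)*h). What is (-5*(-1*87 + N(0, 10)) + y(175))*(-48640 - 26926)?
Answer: -58780977816/1225 ≈ -4.7984e+7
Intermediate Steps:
y(h) = 1/(7*h)
N(x, c) = -4*c (N(x, c) = 4*(c + c*(-2)) = 4*(c - 2*c) = 4*(-c) = -4*c)
(-5*(-1*87 + N(0, 10)) + y(175))*(-48640 - 26926) = (-5*(-1*87 - 4*10) + (1/7)/175)*(-48640 - 26926) = (-5*(-87 - 40) + (1/7)*(1/175))*(-75566) = (-5*(-127) + 1/1225)*(-75566) = (635 + 1/1225)*(-75566) = (777876/1225)*(-75566) = -58780977816/1225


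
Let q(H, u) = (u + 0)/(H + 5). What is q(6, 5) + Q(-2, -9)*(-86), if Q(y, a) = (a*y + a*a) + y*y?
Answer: -97433/11 ≈ -8857.5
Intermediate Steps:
Q(y, a) = a² + y² + a*y (Q(y, a) = (a*y + a²) + y² = (a² + a*y) + y² = a² + y² + a*y)
q(H, u) = u/(5 + H)
q(6, 5) + Q(-2, -9)*(-86) = 5/(5 + 6) + ((-9)² + (-2)² - 9*(-2))*(-86) = 5/11 + (81 + 4 + 18)*(-86) = 5*(1/11) + 103*(-86) = 5/11 - 8858 = -97433/11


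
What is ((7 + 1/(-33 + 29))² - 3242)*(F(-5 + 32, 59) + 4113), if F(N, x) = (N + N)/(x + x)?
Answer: -6206049621/472 ≈ -1.3148e+7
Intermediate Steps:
F(N, x) = N/x (F(N, x) = (2*N)/((2*x)) = (2*N)*(1/(2*x)) = N/x)
((7 + 1/(-33 + 29))² - 3242)*(F(-5 + 32, 59) + 4113) = ((7 + 1/(-33 + 29))² - 3242)*((-5 + 32)/59 + 4113) = ((7 + 1/(-4))² - 3242)*(27*(1/59) + 4113) = ((7 - ¼)² - 3242)*(27/59 + 4113) = ((27/4)² - 3242)*(242694/59) = (729/16 - 3242)*(242694/59) = -51143/16*242694/59 = -6206049621/472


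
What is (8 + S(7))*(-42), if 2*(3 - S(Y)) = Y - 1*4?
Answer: -399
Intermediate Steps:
S(Y) = 5 - Y/2 (S(Y) = 3 - (Y - 1*4)/2 = 3 - (Y - 4)/2 = 3 - (-4 + Y)/2 = 3 + (2 - Y/2) = 5 - Y/2)
(8 + S(7))*(-42) = (8 + (5 - ½*7))*(-42) = (8 + (5 - 7/2))*(-42) = (8 + 3/2)*(-42) = (19/2)*(-42) = -399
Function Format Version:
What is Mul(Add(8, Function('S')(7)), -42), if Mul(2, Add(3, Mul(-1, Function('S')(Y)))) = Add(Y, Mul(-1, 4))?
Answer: -399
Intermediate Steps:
Function('S')(Y) = Add(5, Mul(Rational(-1, 2), Y)) (Function('S')(Y) = Add(3, Mul(Rational(-1, 2), Add(Y, Mul(-1, 4)))) = Add(3, Mul(Rational(-1, 2), Add(Y, -4))) = Add(3, Mul(Rational(-1, 2), Add(-4, Y))) = Add(3, Add(2, Mul(Rational(-1, 2), Y))) = Add(5, Mul(Rational(-1, 2), Y)))
Mul(Add(8, Function('S')(7)), -42) = Mul(Add(8, Add(5, Mul(Rational(-1, 2), 7))), -42) = Mul(Add(8, Add(5, Rational(-7, 2))), -42) = Mul(Add(8, Rational(3, 2)), -42) = Mul(Rational(19, 2), -42) = -399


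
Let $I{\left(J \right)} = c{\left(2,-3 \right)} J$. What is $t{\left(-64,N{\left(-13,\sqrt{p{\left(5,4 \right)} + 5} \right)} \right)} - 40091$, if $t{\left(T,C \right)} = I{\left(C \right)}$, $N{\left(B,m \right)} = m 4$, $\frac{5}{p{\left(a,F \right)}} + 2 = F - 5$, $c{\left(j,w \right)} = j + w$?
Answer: $-40091 - \frac{4 \sqrt{30}}{3} \approx -40098.0$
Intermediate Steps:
$p{\left(a,F \right)} = \frac{5}{-7 + F}$ ($p{\left(a,F \right)} = \frac{5}{-2 + \left(F - 5\right)} = \frac{5}{-2 + \left(-5 + F\right)} = \frac{5}{-7 + F}$)
$I{\left(J \right)} = - J$ ($I{\left(J \right)} = \left(2 - 3\right) J = - J$)
$N{\left(B,m \right)} = 4 m$
$t{\left(T,C \right)} = - C$
$t{\left(-64,N{\left(-13,\sqrt{p{\left(5,4 \right)} + 5} \right)} \right)} - 40091 = - 4 \sqrt{\frac{5}{-7 + 4} + 5} - 40091 = - 4 \sqrt{\frac{5}{-3} + 5} - 40091 = - 4 \sqrt{5 \left(- \frac{1}{3}\right) + 5} - 40091 = - 4 \sqrt{- \frac{5}{3} + 5} - 40091 = - 4 \sqrt{\frac{10}{3}} - 40091 = - 4 \frac{\sqrt{30}}{3} - 40091 = - \frac{4 \sqrt{30}}{3} - 40091 = -40091 - \frac{4 \sqrt{30}}{3}$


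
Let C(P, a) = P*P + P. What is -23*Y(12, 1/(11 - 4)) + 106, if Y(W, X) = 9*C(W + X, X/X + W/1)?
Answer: -1613546/49 ≈ -32930.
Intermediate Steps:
C(P, a) = P + P² (C(P, a) = P² + P = P + P²)
Y(W, X) = 9*(W + X)*(1 + W + X) (Y(W, X) = 9*((W + X)*(1 + (W + X))) = 9*((W + X)*(1 + W + X)) = 9*(W + X)*(1 + W + X))
-23*Y(12, 1/(11 - 4)) + 106 = -207*(12 + 1/(11 - 4))*(1 + 12 + 1/(11 - 4)) + 106 = -207*(12 + 1/7)*(1 + 12 + 1/7) + 106 = -207*(12 + ⅐)*(1 + 12 + ⅐) + 106 = -207*85*92/(7*7) + 106 = -23*70380/49 + 106 = -1618740/49 + 106 = -1613546/49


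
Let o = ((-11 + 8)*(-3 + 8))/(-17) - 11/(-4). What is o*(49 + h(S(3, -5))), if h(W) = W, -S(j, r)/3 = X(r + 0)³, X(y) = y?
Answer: 26182/17 ≈ 1540.1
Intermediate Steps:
S(j, r) = -3*r³ (S(j, r) = -3*(r + 0)³ = -3*r³)
o = 247/68 (o = -3*5*(-1/17) - 11*(-¼) = -15*(-1/17) + 11/4 = 15/17 + 11/4 = 247/68 ≈ 3.6324)
o*(49 + h(S(3, -5))) = 247*(49 - 3*(-5)³)/68 = 247*(49 - 3*(-125))/68 = 247*(49 + 375)/68 = (247/68)*424 = 26182/17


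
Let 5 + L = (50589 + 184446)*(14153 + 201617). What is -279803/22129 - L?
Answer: -1122239084820708/22129 ≈ -5.0714e+10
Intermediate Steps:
L = 50713501945 (L = -5 + (50589 + 184446)*(14153 + 201617) = -5 + 235035*215770 = -5 + 50713501950 = 50713501945)
-279803/22129 - L = -279803/22129 - 1*50713501945 = -279803*1/22129 - 50713501945 = -279803/22129 - 50713501945 = -1122239084820708/22129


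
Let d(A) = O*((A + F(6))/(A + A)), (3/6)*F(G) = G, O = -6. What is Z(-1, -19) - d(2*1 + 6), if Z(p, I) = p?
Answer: 13/2 ≈ 6.5000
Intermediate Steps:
F(G) = 2*G
d(A) = -3*(12 + A)/A (d(A) = -6*(A + 2*6)/(A + A) = -6*(A + 12)/(2*A) = -6*(12 + A)*1/(2*A) = -3*(12 + A)/A)
Z(-1, -19) - d(2*1 + 6) = -1 - (-3 - 36/(2*1 + 6)) = -1 - (-3 - 36/(2 + 6)) = -1 - (-3 - 36/8) = -1 - (-3 - 36*⅛) = -1 - (-3 - 9/2) = -1 - 1*(-15/2) = -1 + 15/2 = 13/2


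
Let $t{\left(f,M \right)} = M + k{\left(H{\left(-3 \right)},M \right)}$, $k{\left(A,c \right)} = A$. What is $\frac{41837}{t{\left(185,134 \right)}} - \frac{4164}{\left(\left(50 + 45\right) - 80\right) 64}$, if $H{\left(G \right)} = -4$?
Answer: $\frac{66037}{208} \approx 317.49$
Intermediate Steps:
$t{\left(f,M \right)} = -4 + M$ ($t{\left(f,M \right)} = M - 4 = -4 + M$)
$\frac{41837}{t{\left(185,134 \right)}} - \frac{4164}{\left(\left(50 + 45\right) - 80\right) 64} = \frac{41837}{-4 + 134} - \frac{4164}{\left(\left(50 + 45\right) - 80\right) 64} = \frac{41837}{130} - \frac{4164}{\left(95 - 80\right) 64} = 41837 \cdot \frac{1}{130} - \frac{4164}{15 \cdot 64} = \frac{41837}{130} - \frac{4164}{960} = \frac{41837}{130} - \frac{347}{80} = \frac{66037}{208}$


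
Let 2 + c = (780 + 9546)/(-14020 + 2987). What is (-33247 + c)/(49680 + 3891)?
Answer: -17468883/28145183 ≈ -0.62067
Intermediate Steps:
c = -32392/11033 (c = -2 + (780 + 9546)/(-14020 + 2987) = -2 + 10326/(-11033) = -2 + 10326*(-1/11033) = -2 - 10326/11033 = -32392/11033 ≈ -2.9359)
(-33247 + c)/(49680 + 3891) = (-33247 - 32392/11033)/(49680 + 3891) = -366846543/11033/53571 = -366846543/11033*1/53571 = -17468883/28145183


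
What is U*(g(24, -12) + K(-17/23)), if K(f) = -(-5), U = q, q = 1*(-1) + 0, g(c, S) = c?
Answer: -29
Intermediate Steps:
q = -1 (q = -1 + 0 = -1)
U = -1
K(f) = 5 (K(f) = -1*(-5) = 5)
U*(g(24, -12) + K(-17/23)) = -(24 + 5) = -1*29 = -29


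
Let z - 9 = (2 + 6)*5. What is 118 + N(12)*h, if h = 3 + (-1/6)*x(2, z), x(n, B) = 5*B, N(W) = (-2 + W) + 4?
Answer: -1235/3 ≈ -411.67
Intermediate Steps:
N(W) = 2 + W
z = 49 (z = 9 + (2 + 6)*5 = 9 + 8*5 = 9 + 40 = 49)
h = -227/6 (h = 3 + (-1/6)*(5*49) = 3 - 1*1/6*245 = 3 - 1/6*245 = 3 - 245/6 = -227/6 ≈ -37.833)
118 + N(12)*h = 118 + (2 + 12)*(-227/6) = 118 + 14*(-227/6) = 118 - 1589/3 = -1235/3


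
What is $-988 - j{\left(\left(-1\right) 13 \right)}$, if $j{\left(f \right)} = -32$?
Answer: $-956$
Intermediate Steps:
$-988 - j{\left(\left(-1\right) 13 \right)} = -988 - -32 = -988 + 32 = -956$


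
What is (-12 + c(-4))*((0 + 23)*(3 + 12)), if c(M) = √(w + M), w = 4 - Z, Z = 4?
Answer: -4140 + 690*I ≈ -4140.0 + 690.0*I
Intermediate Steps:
w = 0 (w = 4 - 1*4 = 4 - 4 = 0)
c(M) = √M (c(M) = √(0 + M) = √M)
(-12 + c(-4))*((0 + 23)*(3 + 12)) = (-12 + √(-4))*((0 + 23)*(3 + 12)) = (-12 + 2*I)*(23*15) = (-12 + 2*I)*345 = -4140 + 690*I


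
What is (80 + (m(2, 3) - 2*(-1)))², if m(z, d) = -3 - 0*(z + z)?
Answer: 6241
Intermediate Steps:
m(z, d) = -3 (m(z, d) = -3 - 0*2*z = -3 - 1*0 = -3 + 0 = -3)
(80 + (m(2, 3) - 2*(-1)))² = (80 + (-3 - 2*(-1)))² = (80 + (-3 + 2))² = (80 - 1)² = 79² = 6241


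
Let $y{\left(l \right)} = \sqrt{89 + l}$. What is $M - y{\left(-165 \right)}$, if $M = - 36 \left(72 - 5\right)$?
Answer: $-2412 - 2 i \sqrt{19} \approx -2412.0 - 8.7178 i$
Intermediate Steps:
$M = -2412$ ($M = \left(-36\right) 67 = -2412$)
$M - y{\left(-165 \right)} = -2412 - \sqrt{89 - 165} = -2412 - \sqrt{-76} = -2412 - 2 i \sqrt{19}$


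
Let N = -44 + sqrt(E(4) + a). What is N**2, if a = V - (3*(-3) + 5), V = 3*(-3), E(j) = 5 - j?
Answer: 1932 - 176*I ≈ 1932.0 - 176.0*I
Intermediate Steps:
V = -9
a = -5 (a = -9 - (3*(-3) + 5) = -9 - (-9 + 5) = -9 - 1*(-4) = -9 + 4 = -5)
N = -44 + 2*I (N = -44 + sqrt((5 - 1*4) - 5) = -44 + sqrt((5 - 4) - 5) = -44 + sqrt(1 - 5) = -44 + sqrt(-4) = -44 + 2*I ≈ -44.0 + 2.0*I)
N**2 = (-44 + 2*I)**2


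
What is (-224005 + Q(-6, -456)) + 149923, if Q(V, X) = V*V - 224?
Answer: -74270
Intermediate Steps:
Q(V, X) = -224 + V² (Q(V, X) = V² - 224 = -224 + V²)
(-224005 + Q(-6, -456)) + 149923 = (-224005 + (-224 + (-6)²)) + 149923 = (-224005 + (-224 + 36)) + 149923 = (-224005 - 188) + 149923 = -224193 + 149923 = -74270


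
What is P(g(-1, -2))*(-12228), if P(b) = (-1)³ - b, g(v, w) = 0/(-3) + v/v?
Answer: 24456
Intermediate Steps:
g(v, w) = 1 (g(v, w) = 0*(-⅓) + 1 = 0 + 1 = 1)
P(b) = -1 - b
P(g(-1, -2))*(-12228) = (-1 - 1*1)*(-12228) = (-1 - 1)*(-12228) = -2*(-12228) = 24456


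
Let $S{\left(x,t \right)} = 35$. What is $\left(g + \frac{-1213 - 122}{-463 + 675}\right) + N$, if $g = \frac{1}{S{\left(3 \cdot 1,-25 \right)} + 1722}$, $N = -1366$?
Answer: $- \frac{511158527}{372484} \approx -1372.3$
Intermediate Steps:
$g = \frac{1}{1757}$ ($g = \frac{1}{35 + 1722} = \frac{1}{1757} \approx 0.00056915$)
$\left(g + \frac{-1213 - 122}{-463 + 675}\right) + N = \left(\frac{1}{1757} + \frac{-1213 - 122}{-463 + 675}\right) - 1366 = \left(\frac{1}{1757} - \frac{1335}{212}\right) - 1366 = - \frac{2345383}{372484} - 1366 = - \frac{511158527}{372484}$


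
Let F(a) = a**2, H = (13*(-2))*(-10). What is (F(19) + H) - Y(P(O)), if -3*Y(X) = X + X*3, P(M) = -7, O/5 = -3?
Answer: 1835/3 ≈ 611.67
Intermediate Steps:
O = -15 (O = 5*(-3) = -15)
H = 260 (H = -26*(-10) = 260)
Y(X) = -4*X/3 (Y(X) = -(X + X*3)/3 = -(X + 3*X)/3 = -4*X/3)
(F(19) + H) - Y(P(O)) = (19**2 + 260) - (-4)*(-7)/3 = (361 + 260) - 1*28/3 = 621 - 28/3 = 1835/3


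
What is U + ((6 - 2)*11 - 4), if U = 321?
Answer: 361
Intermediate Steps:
U + ((6 - 2)*11 - 4) = 321 + ((6 - 2)*11 - 4) = 321 + (4*11 - 4) = 321 + (44 - 4) = 321 + 40 = 361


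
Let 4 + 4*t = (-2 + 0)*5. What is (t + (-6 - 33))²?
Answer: 7225/4 ≈ 1806.3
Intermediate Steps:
t = -7/2 (t = -1 + ((-2 + 0)*5)/4 = -1 + (-2*5)/4 = -1 + (¼)*(-10) = -1 - 5/2 = -7/2 ≈ -3.5000)
(t + (-6 - 33))² = (-7/2 + (-6 - 33))² = (-7/2 - 39)² = (-85/2)² = 7225/4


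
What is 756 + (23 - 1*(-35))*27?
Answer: 2322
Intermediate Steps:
756 + (23 - 1*(-35))*27 = 756 + (23 + 35)*27 = 756 + 58*27 = 756 + 1566 = 2322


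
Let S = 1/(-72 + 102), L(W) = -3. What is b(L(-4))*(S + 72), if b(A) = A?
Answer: -2161/10 ≈ -216.10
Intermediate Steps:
S = 1/30 ≈ 0.033333
b(L(-4))*(S + 72) = -3*(1/30 + 72) = -3*2161/30 = -2161/10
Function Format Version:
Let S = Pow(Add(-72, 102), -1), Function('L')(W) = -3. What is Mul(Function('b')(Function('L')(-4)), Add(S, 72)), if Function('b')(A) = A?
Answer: Rational(-2161, 10) ≈ -216.10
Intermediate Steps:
S = Rational(1, 30) (S = Pow(30, -1) = Rational(1, 30) ≈ 0.033333)
Mul(Function('b')(Function('L')(-4)), Add(S, 72)) = Mul(-3, Add(Rational(1, 30), 72)) = Mul(-3, Rational(2161, 30)) = Rational(-2161, 10)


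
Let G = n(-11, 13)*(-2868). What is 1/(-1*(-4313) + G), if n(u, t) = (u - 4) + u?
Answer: 1/78881 ≈ 1.2677e-5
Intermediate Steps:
n(u, t) = -4 + 2*u (n(u, t) = (-4 + u) + u = -4 + 2*u)
G = 74568 (G = (-4 + 2*(-11))*(-2868) = (-4 - 22)*(-2868) = -26*(-2868) = 74568)
1/(-1*(-4313) + G) = 1/(-1*(-4313) + 74568) = 1/(4313 + 74568) = 1/78881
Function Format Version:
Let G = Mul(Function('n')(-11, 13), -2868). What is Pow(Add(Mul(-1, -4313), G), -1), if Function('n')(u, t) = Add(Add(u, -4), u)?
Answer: Rational(1, 78881) ≈ 1.2677e-5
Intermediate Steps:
Function('n')(u, t) = Add(-4, Mul(2, u)) (Function('n')(u, t) = Add(Add(-4, u), u) = Add(-4, Mul(2, u)))
G = 74568 (G = Mul(Add(-4, Mul(2, -11)), -2868) = Mul(Add(-4, -22), -2868) = Mul(-26, -2868) = 74568)
Pow(Add(Mul(-1, -4313), G), -1) = Pow(Add(Mul(-1, -4313), 74568), -1) = Pow(Add(4313, 74568), -1) = Pow(78881, -1) = Rational(1, 78881)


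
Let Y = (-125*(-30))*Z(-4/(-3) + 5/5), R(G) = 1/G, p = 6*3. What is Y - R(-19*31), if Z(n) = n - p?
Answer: -34603749/589 ≈ -58750.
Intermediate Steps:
p = 18
Z(n) = -18 + n (Z(n) = n - 1*18 = n - 18 = -18 + n)
Y = -58750 (Y = (-125*(-30))*(-18 + (-4/(-3) + 5/5)) = 3750*(-18 + (-4*(-1/3) + 5*(1/5))) = 3750*(-18 + (4/3 + 1)) = 3750*(-18 + 7/3) = 3750*(-47/3) = -58750)
Y - R(-19*31) = -58750 - 1/((-19*31)) = -58750 - 1/(-589) = -58750 - 1*(-1/589) = -58750 + 1/589 = -34603749/589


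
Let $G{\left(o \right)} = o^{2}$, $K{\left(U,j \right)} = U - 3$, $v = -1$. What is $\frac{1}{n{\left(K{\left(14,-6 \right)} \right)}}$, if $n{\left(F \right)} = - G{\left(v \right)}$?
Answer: $-1$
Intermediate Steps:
$K{\left(U,j \right)} = -3 + U$ ($K{\left(U,j \right)} = U - 3 = -3 + U$)
$n{\left(F \right)} = -1$ ($n{\left(F \right)} = - \left(-1\right)^{2} = \left(-1\right) 1 = -1$)
$\frac{1}{n{\left(K{\left(14,-6 \right)} \right)}} = \frac{1}{-1} = -1$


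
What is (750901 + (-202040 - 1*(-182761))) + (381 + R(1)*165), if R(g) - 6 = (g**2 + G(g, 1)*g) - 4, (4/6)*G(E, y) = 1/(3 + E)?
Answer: 5860479/8 ≈ 7.3256e+5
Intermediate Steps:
G(E, y) = 3/(2*(3 + E))
R(g) = 2 + g**2 + 3*g/(2*(3 + g)) (R(g) = 6 + ((g**2 + (3/(2*(3 + g)))*g) - 4) = 6 + ((g**2 + 3*g/(2*(3 + g))) - 4) = 6 + (-4 + g**2 + 3*g/(2*(3 + g))) = 2 + g**2 + 3*g/(2*(3 + g)))
(750901 + (-202040 - 1*(-182761))) + (381 + R(1)*165) = (750901 + (-202040 - 1*(-182761))) + (381 + (((3/2)*1 + (2 + 1**2)*(3 + 1))/(3 + 1))*165) = (750901 + (-202040 + 182761)) + (381 + ((3/2 + (2 + 1)*4)/4)*165) = (750901 - 19279) + (381 + ((3/2 + 3*4)/4)*165) = 731622 + (381 + ((3/2 + 12)/4)*165) = 731622 + (381 + ((1/4)*(27/2))*165) = 731622 + (381 + (27/8)*165) = 731622 + (381 + 4455/8) = 731622 + 7503/8 = 5860479/8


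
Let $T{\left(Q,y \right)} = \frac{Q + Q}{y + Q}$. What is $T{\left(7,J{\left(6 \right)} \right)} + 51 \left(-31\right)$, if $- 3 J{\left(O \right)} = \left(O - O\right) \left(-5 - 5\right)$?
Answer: $-1579$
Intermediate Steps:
$J{\left(O \right)} = 0$ ($J{\left(O \right)} = - \frac{\left(O - O\right) \left(-5 - 5\right)}{3} = - \frac{0 \left(-10\right)}{3} = \left(- \frac{1}{3}\right) 0 = 0$)
$T{\left(Q,y \right)} = \frac{2 Q}{Q + y}$
$T{\left(7,J{\left(6 \right)} \right)} + 51 \left(-31\right) = 2 \cdot 7 \frac{1}{7 + 0} + 51 \left(-31\right) = 2 \cdot 7 \cdot \frac{1}{7} - 1581 = 2 - 1581 = -1579$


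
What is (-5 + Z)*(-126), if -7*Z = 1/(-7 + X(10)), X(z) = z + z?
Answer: 8208/13 ≈ 631.38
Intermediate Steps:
X(z) = 2*z
Z = -1/91 (Z = -1/(7*(-7 + 2*10)) = -1/(7*(-7 + 20)) = -1/7/13 = -1/7*1/13 = -1/91 ≈ -0.010989)
(-5 + Z)*(-126) = (-5 - 1/91)*(-126) = -456/91*(-126) = 8208/13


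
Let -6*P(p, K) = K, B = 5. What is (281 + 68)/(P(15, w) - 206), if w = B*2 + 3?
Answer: -2094/1249 ≈ -1.6765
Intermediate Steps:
w = 13 (w = 5*2 + 3 = 10 + 3 = 13)
P(p, K) = -K/6
(281 + 68)/(P(15, w) - 206) = (281 + 68)/(-⅙*13 - 206) = 349/(-13/6 - 206) = 349/(-1249/6) = 349*(-6/1249) = -2094/1249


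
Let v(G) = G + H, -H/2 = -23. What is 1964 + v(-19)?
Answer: 1991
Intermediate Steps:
H = 46 (H = -2*(-23) = 46)
v(G) = 46 + G (v(G) = G + 46 = 46 + G)
1964 + v(-19) = 1964 + (46 - 19) = 1964 + 27 = 1991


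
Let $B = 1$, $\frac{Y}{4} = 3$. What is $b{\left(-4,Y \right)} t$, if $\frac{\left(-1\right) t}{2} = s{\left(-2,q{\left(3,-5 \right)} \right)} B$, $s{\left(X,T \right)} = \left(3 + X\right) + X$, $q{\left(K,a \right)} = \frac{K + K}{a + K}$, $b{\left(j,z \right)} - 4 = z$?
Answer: $32$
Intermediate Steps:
$Y = 12$ ($Y = 4 \cdot 3 = 12$)
$b{\left(j,z \right)} = 4 + z$
$q{\left(K,a \right)} = \frac{2 K}{K + a}$
$s{\left(X,T \right)} = 3 + 2 X$
$t = 2$ ($t = - 2 \left(3 + 2 \left(-2\right)\right) 1 = - 2 \left(3 - 4\right) 1 = - 2 \left(\left(-1\right) 1\right) = \left(-2\right) \left(-1\right) = 2$)
$b{\left(-4,Y \right)} t = \left(4 + 12\right) 2 = 16 \cdot 2 = 32$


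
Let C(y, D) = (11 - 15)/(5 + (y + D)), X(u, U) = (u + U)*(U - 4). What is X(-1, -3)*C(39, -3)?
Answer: -112/41 ≈ -2.7317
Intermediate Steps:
X(u, U) = (-4 + U)*(U + u) (X(u, U) = (U + u)*(-4 + U) = (-4 + U)*(U + u))
C(y, D) = -4/(5 + D + y) (C(y, D) = -4/(5 + (D + y)) = -4/(5 + D + y))
X(-1, -3)*C(39, -3) = ((-3)² - 4*(-3) - 4*(-1) - 3*(-1))*(-4/(5 - 3 + 39)) = (9 + 12 + 4 + 3)*(-4/41) = 28*(-4*1/41) = 28*(-4/41) = -112/41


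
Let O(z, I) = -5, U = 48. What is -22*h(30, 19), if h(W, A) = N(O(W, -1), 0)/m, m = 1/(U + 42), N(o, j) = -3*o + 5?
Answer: -39600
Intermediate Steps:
N(o, j) = 5 - 3*o
m = 1/90 (m = 1/(48 + 42) = 1/90 ≈ 0.011111)
h(W, A) = 1800 (h(W, A) = (5 - 3*(-5))/(1/90) = (5 + 15)*90 = 20*90 = 1800)
-22*h(30, 19) = -22*1800 = -39600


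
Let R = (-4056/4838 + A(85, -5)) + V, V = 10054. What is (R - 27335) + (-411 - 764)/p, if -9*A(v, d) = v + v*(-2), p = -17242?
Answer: -6483609338771/375375582 ≈ -17272.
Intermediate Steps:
A(v, d) = v/9 (A(v, d) = -(v + v*(-2))/9 = -(v - 2*v)/9 = -(-1)*v/9 = v/9)
R = 219072997/21771 (R = (-4056/4838 + (⅑)*85) + 10054 = (-4056*1/4838 + 85/9) + 10054 = (-2028/2419 + 85/9) + 10054 = 187363/21771 + 10054 = 219072997/21771 ≈ 10063.)
(R - 27335) + (-411 - 764)/p = (219072997/21771 - 27335) + (-411 - 764)/(-17242) = -376037288/21771 - 1175*(-1/17242) = -376037288/21771 + 1175/17242 = -6483609338771/375375582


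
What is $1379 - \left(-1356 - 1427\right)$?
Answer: $4162$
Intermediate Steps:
$1379 - \left(-1356 - 1427\right) = 1379 - -2783 = 1379 + 2783 = 4162$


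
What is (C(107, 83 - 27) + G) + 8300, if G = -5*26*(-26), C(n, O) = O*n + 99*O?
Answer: 23216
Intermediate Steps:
C(n, O) = 99*O + O*n
G = 3380 (G = -130*(-26) = 3380)
(C(107, 83 - 27) + G) + 8300 = ((83 - 27)*(99 + 107) + 3380) + 8300 = (56*206 + 3380) + 8300 = (11536 + 3380) + 8300 = 14916 + 8300 = 23216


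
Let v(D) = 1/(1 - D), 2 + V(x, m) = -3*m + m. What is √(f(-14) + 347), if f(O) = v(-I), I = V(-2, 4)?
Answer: √3122/3 ≈ 18.625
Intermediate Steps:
V(x, m) = -2 - 2*m (V(x, m) = -2 + (-3*m + m) = -2 - 2*m)
I = -10 (I = -2 - 2*4 = -2 - 8 = -10)
f(O) = -⅑ (f(O) = -1/(-1 - 1*(-10)) = -1/(-1 + 10) = -1/9 = -1*⅑ = -⅑)
√(f(-14) + 347) = √(-⅑ + 347) = √(3122/9) = √3122/3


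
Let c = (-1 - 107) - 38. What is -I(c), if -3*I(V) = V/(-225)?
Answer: 146/675 ≈ 0.21630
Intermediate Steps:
c = -146 (c = -108 - 38 = -146)
I(V) = V/675 (I(V) = -V/(3*(-225)) = -V*(-1)/(3*225) = -(-1)*V/675 = V/675)
-I(c) = -(-146)/675 = -1*(-146/675) = 146/675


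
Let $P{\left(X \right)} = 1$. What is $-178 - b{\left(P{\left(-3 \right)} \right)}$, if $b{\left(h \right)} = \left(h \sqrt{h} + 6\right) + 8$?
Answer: $-193$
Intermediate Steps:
$b{\left(h \right)} = 14 + h^{\frac{3}{2}}$ ($b{\left(h \right)} = \left(h^{\frac{3}{2}} + 6\right) + 8 = \left(6 + h^{\frac{3}{2}}\right) + 8 = 14 + h^{\frac{3}{2}}$)
$-178 - b{\left(P{\left(-3 \right)} \right)} = -178 - \left(14 + 1^{\frac{3}{2}}\right) = -178 - \left(14 + 1\right) = -178 - 15 = -193$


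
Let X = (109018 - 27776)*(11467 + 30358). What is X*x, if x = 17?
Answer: 57765093050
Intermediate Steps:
X = 3397946650 (X = 81242*41825 = 3397946650)
X*x = 3397946650*17 = 57765093050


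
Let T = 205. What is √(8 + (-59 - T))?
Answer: 16*I ≈ 16.0*I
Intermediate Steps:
√(8 + (-59 - T)) = √(8 + (-59 - 1*205)) = √(8 + (-59 - 205)) = √(8 - 264) = √(-256) = 16*I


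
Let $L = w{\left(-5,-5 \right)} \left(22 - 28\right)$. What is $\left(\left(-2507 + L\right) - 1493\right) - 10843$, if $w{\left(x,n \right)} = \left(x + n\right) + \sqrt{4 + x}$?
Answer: $-14783 - 6 i \approx -14783.0 - 6.0 i$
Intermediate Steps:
$w{\left(x,n \right)} = n + x + \sqrt{4 + x}$ ($w{\left(x,n \right)} = \left(n + x\right) + \sqrt{4 + x} = n + x + \sqrt{4 + x}$)
$L = 60 - 6 i$ ($L = \left(-5 - 5 + \sqrt{4 - 5}\right) \left(22 - 28\right) = \left(-5 - 5 + \sqrt{-1}\right) \left(-6\right) = \left(-5 - 5 + i\right) \left(-6\right) = \left(-10 + i\right) \left(-6\right) = 60 - 6 i \approx 60.0 - 6.0 i$)
$\left(\left(-2507 + L\right) - 1493\right) - 10843 = \left(\left(-2507 + \left(60 - 6 i\right)\right) - 1493\right) - 10843 = \left(\left(-2447 - 6 i\right) - 1493\right) + \left(-12884 + 2041\right) = \left(-3940 - 6 i\right) - 10843 = -14783 - 6 i$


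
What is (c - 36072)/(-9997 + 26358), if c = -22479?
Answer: -58551/16361 ≈ -3.5787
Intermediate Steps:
(c - 36072)/(-9997 + 26358) = (-22479 - 36072)/(-9997 + 26358) = -58551/16361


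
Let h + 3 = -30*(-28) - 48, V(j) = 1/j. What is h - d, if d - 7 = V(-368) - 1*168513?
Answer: 62300561/368 ≈ 1.6930e+5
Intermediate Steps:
h = 789 (h = -3 + (-30*(-28) - 48) = -3 + (840 - 48) = -3 + 792 = 789)
d = -62010209/368 (d = 7 + (1/(-368) - 1*168513) = 7 + (-1/368 - 168513) = 7 - 62012785/368 = -62010209/368 ≈ -1.6851e+5)
h - d = 789 - 1*(-62010209/368) = 789 + 62010209/368 = 62300561/368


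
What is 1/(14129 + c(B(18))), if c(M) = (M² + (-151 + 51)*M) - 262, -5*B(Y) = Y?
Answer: 25/355999 ≈ 7.0225e-5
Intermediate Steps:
B(Y) = -Y/5
c(M) = -262 + M² - 100*M (c(M) = (M² - 100*M) - 262 = -262 + M² - 100*M)
1/(14129 + c(B(18))) = 1/(14129 + (-262 + (-⅕*18)² - (-20)*18)) = 1/(14129 + (-262 + (-18/5)² - 100*(-18/5))) = 1/(14129 + (-262 + 324/25 + 360)) = 1/(14129 + 2774/25) = 1/(355999/25) = 25/355999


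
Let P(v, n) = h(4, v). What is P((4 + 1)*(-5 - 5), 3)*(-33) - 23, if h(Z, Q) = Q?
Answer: 1627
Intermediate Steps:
P(v, n) = v
P((4 + 1)*(-5 - 5), 3)*(-33) - 23 = ((4 + 1)*(-5 - 5))*(-33) - 23 = (5*(-10))*(-33) - 23 = -50*(-33) - 23 = 1650 - 23 = 1627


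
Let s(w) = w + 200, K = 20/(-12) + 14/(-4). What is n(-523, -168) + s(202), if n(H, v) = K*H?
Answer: 18625/6 ≈ 3104.2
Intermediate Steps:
K = -31/6 (K = 20*(-1/12) + 14*(-¼) = -5/3 - 7/2 = -31/6 ≈ -5.1667)
n(H, v) = -31*H/6
s(w) = 200 + w
n(-523, -168) + s(202) = -31/6*(-523) + (200 + 202) = 16213/6 + 402 = 18625/6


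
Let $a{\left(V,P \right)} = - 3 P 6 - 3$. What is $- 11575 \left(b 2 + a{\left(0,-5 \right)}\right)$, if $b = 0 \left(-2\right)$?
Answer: $-1007025$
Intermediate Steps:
$b = 0$
$a{\left(V,P \right)} = -3 - 18 P$ ($a{\left(V,P \right)} = - 3 \cdot 6 P - 3 = - 18 P - 3 = -3 - 18 P$)
$- 11575 \left(b 2 + a{\left(0,-5 \right)}\right) = - 11575 \left(0 \cdot 2 - -87\right) = - 11575 \left(0 + \left(-3 + 90\right)\right) = - 11575 \left(0 + 87\right) = \left(-11575\right) 87 = -1007025$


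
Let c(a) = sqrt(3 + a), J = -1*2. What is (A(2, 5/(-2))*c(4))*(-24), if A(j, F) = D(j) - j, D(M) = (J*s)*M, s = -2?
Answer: -144*sqrt(7) ≈ -380.99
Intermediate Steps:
J = -2
D(M) = 4*M (D(M) = (-2*(-2))*M = 4*M)
A(j, F) = 3*j (A(j, F) = 4*j - j = 3*j)
(A(2, 5/(-2))*c(4))*(-24) = ((3*2)*sqrt(3 + 4))*(-24) = (6*sqrt(7))*(-24) = -144*sqrt(7)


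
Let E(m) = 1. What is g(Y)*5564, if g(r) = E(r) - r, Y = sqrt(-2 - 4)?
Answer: 5564 - 5564*I*sqrt(6) ≈ 5564.0 - 13629.0*I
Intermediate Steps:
Y = I*sqrt(6) (Y = sqrt(-6) = I*sqrt(6) ≈ 2.4495*I)
g(r) = 1 - r
g(Y)*5564 = (1 - I*sqrt(6))*5564 = 5564 - 5564*I*sqrt(6)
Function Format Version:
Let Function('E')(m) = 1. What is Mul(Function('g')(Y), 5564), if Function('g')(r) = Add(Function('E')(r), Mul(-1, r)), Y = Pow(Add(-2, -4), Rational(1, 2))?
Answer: Add(5564, Mul(-5564, I, Pow(6, Rational(1, 2)))) ≈ Add(5564.0, Mul(-13629., I))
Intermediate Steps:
Y = Mul(I, Pow(6, Rational(1, 2))) (Y = Pow(-6, Rational(1, 2)) = Mul(I, Pow(6, Rational(1, 2))) ≈ Mul(2.4495, I))
Function('g')(r) = Add(1, Mul(-1, r))
Mul(Function('g')(Y), 5564) = Mul(Add(1, Mul(-1, Mul(I, Pow(6, Rational(1, 2))))), 5564) = Mul(Add(1, Mul(-1, I, Pow(6, Rational(1, 2)))), 5564) = Add(5564, Mul(-5564, I, Pow(6, Rational(1, 2))))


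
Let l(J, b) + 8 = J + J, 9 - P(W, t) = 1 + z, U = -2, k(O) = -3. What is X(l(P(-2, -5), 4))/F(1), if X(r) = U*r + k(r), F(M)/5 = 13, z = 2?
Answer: -11/65 ≈ -0.16923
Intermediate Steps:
P(W, t) = 6 (P(W, t) = 9 - (1 + 2) = 9 - 1*3 = 9 - 3 = 6)
F(M) = 65 (F(M) = 5*13 = 65)
l(J, b) = -8 + 2*J (l(J, b) = -8 + (J + J) = -8 + 2*J)
X(r) = -3 - 2*r (X(r) = -2*r - 3 = -3 - 2*r)
X(l(P(-2, -5), 4))/F(1) = (-3 - 2*(-8 + 2*6))/65 = (-3 - 2*(-8 + 12))*(1/65) = (-3 - 2*4)*(1/65) = (-3 - 8)*(1/65) = -11*1/65 = -11/65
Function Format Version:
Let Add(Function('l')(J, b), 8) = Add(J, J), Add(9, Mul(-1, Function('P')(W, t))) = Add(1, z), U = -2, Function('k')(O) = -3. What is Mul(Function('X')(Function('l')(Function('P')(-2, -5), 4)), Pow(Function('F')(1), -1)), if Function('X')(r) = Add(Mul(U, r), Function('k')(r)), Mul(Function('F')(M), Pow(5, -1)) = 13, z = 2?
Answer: Rational(-11, 65) ≈ -0.16923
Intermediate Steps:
Function('P')(W, t) = 6 (Function('P')(W, t) = Add(9, Mul(-1, Add(1, 2))) = Add(9, Mul(-1, 3)) = Add(9, -3) = 6)
Function('F')(M) = 65 (Function('F')(M) = Mul(5, 13) = 65)
Function('l')(J, b) = Add(-8, Mul(2, J)) (Function('l')(J, b) = Add(-8, Add(J, J)) = Add(-8, Mul(2, J)))
Function('X')(r) = Add(-3, Mul(-2, r)) (Function('X')(r) = Add(Mul(-2, r), -3) = Add(-3, Mul(-2, r)))
Mul(Function('X')(Function('l')(Function('P')(-2, -5), 4)), Pow(Function('F')(1), -1)) = Mul(Add(-3, Mul(-2, Add(-8, Mul(2, 6)))), Pow(65, -1)) = Mul(Add(-3, Mul(-2, Add(-8, 12))), Rational(1, 65)) = Mul(Add(-3, Mul(-2, 4)), Rational(1, 65)) = Mul(Add(-3, -8), Rational(1, 65)) = Mul(-11, Rational(1, 65)) = Rational(-11, 65)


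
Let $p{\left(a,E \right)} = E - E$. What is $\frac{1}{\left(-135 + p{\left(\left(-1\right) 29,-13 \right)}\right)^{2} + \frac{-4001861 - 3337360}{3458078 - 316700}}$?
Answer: $\frac{349042}{6360474981} \approx 5.4877 \cdot 10^{-5}$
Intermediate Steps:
$p{\left(a,E \right)} = 0$
$\frac{1}{\left(-135 + p{\left(\left(-1\right) 29,-13 \right)}\right)^{2} + \frac{-4001861 - 3337360}{3458078 - 316700}} = \frac{1}{\left(-135 + 0\right)^{2} + \frac{-4001861 - 3337360}{3458078 - 316700}} = \frac{1}{\left(-135\right)^{2} - \frac{7339221}{3141378}} = \frac{1}{18225 - \frac{815469}{349042}} = \frac{1}{\frac{6360474981}{349042}} = \frac{349042}{6360474981}$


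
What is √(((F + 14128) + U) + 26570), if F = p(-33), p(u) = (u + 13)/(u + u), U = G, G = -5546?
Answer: 7*√781242/33 ≈ 187.49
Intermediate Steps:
U = -5546
p(u) = (13 + u)/(2*u) (p(u) = (13 + u)/((2*u)) = (13 + u)*(1/(2*u)) = (13 + u)/(2*u))
F = 10/33 (F = (½)*(13 - 33)/(-33) = (½)*(-1/33)*(-20) = 10/33 ≈ 0.30303)
√(((F + 14128) + U) + 26570) = √(((10/33 + 14128) - 5546) + 26570) = √((466234/33 - 5546) + 26570) = √(283216/33 + 26570) = √(1160026/33) = 7*√781242/33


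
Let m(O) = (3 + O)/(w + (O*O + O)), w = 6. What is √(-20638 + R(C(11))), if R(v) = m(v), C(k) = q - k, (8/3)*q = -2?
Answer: I*√92493393962/2117 ≈ 143.66*I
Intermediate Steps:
q = -¾ (q = (3/8)*(-2) = -¾ ≈ -0.75000)
m(O) = (3 + O)/(6 + O + O²) (m(O) = (3 + O)/(6 + (O*O + O)) = (3 + O)/(6 + (O² + O)) = (3 + O)/(6 + (O + O²)) = (3 + O)/(6 + O + O²))
C(k) = -¾ - k
R(v) = (3 + v)/(6 + v + v²)
√(-20638 + R(C(11))) = √(-20638 + (3 + (-¾ - 1*11))/(6 + (-¾ - 1*11) + (-¾ - 1*11)²)) = √(-20638 + (3 + (-¾ - 11))/(6 + (-¾ - 11) + (-¾ - 11)²)) = √(-20638 + (3 - 47/4)/(6 - 47/4 + (-47/4)²)) = √(-20638 - 35/4/(6 - 47/4 + 2209/16)) = √(-20638 - 35/4/(2117/16)) = √(-20638 + (16/2117)*(-35/4)) = √(-20638 - 140/2117) = √(-43690786/2117) = I*√92493393962/2117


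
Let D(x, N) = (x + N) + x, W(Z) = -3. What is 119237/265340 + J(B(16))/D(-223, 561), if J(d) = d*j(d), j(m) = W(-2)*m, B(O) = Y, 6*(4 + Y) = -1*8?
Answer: -1071611/3661692 ≈ -0.29265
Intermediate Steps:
Y = -16/3 (Y = -4 + (-1*8)/6 = -4 + (1/6)*(-8) = -4 - 4/3 = -16/3 ≈ -5.3333)
D(x, N) = N + 2*x (D(x, N) = (N + x) + x = N + 2*x)
B(O) = -16/3
j(m) = -3*m
J(d) = -3*d**2 (J(d) = d*(-3*d) = -3*d**2)
119237/265340 + J(B(16))/D(-223, 561) = 119237/265340 + (-3*(-16/3)**2)/(561 + 2*(-223)) = 119237*(1/265340) + (-3*256/9)/(561 - 446) = 119237/265340 - 256/3/115 = 119237/265340 - 256/3*1/115 = 119237/265340 - 256/345 = -1071611/3661692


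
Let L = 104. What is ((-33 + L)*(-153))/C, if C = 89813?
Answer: -10863/89813 ≈ -0.12095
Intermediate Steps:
((-33 + L)*(-153))/C = ((-33 + 104)*(-153))/89813 = (71*(-153))*(1/89813) = -10863*1/89813 = -10863/89813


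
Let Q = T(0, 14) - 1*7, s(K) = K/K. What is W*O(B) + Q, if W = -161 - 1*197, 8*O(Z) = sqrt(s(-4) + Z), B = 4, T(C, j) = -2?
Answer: -9 - 179*sqrt(5)/4 ≈ -109.06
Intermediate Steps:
s(K) = 1
O(Z) = sqrt(1 + Z)/8
W = -358 (W = -161 - 197 = -358)
Q = -9 (Q = -2 - 1*7 = -2 - 7 = -9)
W*O(B) + Q = -179*sqrt(1 + 4)/4 - 9 = -179*sqrt(5)/4 - 9 = -9 - 179*sqrt(5)/4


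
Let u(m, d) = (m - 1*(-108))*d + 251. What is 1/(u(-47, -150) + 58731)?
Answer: 1/49832 ≈ 2.0067e-5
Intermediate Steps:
u(m, d) = 251 + d*(108 + m) (u(m, d) = (m + 108)*d + 251 = (108 + m)*d + 251 = d*(108 + m) + 251 = 251 + d*(108 + m))
1/(u(-47, -150) + 58731) = 1/((251 + 108*(-150) - 150*(-47)) + 58731) = 1/((251 - 16200 + 7050) + 58731) = 1/(-8899 + 58731) = 1/49832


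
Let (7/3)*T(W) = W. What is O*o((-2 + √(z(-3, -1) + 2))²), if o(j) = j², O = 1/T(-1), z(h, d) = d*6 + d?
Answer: 553/3 - 56*I*√5/3 ≈ 184.33 - 41.74*I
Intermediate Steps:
z(h, d) = 7*d (z(h, d) = 6*d + d = 7*d)
T(W) = 3*W/7
O = -7/3 (O = 1/((3/7)*(-1)) = 1/(-3/7) = -7/3 ≈ -2.3333)
O*o((-2 + √(z(-3, -1) + 2))²) = -7*(-2 + √(7*(-1) + 2))⁴/3 = -7*(-2 + √(-7 + 2))⁴/3 = -7*(-2 + √(-5))⁴/3 = -7*(-2 + I*√5)⁴/3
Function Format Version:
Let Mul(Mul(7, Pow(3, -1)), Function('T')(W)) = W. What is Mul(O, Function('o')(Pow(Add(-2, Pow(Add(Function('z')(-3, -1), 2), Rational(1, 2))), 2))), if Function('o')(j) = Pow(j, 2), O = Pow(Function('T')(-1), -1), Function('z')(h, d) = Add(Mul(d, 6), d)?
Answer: Add(Rational(553, 3), Mul(Rational(-56, 3), I, Pow(5, Rational(1, 2)))) ≈ Add(184.33, Mul(-41.740, I))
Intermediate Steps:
Function('z')(h, d) = Mul(7, d) (Function('z')(h, d) = Add(Mul(6, d), d) = Mul(7, d))
Function('T')(W) = Mul(Rational(3, 7), W)
O = Rational(-7, 3) (O = Pow(Mul(Rational(3, 7), -1), -1) = Pow(Rational(-3, 7), -1) = Rational(-7, 3) ≈ -2.3333)
Mul(O, Function('o')(Pow(Add(-2, Pow(Add(Function('z')(-3, -1), 2), Rational(1, 2))), 2))) = Mul(Rational(-7, 3), Pow(Pow(Add(-2, Pow(Add(Mul(7, -1), 2), Rational(1, 2))), 2), 2)) = Mul(Rational(-7, 3), Pow(Pow(Add(-2, Pow(Add(-7, 2), Rational(1, 2))), 2), 2)) = Mul(Rational(-7, 3), Pow(Pow(Add(-2, Pow(-5, Rational(1, 2))), 2), 2)) = Mul(Rational(-7, 3), Pow(Pow(Add(-2, Mul(I, Pow(5, Rational(1, 2)))), 2), 2)) = Mul(Rational(-7, 3), Pow(Add(-2, Mul(I, Pow(5, Rational(1, 2)))), 4))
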